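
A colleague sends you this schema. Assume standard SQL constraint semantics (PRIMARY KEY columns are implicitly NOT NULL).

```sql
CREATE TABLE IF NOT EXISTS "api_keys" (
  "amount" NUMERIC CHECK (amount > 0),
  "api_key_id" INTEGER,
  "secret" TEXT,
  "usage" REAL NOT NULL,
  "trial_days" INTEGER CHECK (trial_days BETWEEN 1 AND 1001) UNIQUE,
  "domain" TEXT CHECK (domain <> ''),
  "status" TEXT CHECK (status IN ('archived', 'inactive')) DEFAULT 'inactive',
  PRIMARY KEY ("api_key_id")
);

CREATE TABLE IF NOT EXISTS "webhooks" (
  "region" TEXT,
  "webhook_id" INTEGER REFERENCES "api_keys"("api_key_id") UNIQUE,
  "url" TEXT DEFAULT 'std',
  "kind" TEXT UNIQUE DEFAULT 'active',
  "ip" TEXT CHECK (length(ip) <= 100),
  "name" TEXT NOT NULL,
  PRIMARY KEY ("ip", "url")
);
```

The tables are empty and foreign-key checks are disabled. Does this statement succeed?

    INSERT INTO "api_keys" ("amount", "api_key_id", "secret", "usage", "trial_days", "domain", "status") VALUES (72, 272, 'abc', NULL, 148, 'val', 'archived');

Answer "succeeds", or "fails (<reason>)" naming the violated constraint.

fails (NOT NULL on usage)

usage is explicitly set to NULL, but usage is declared NOT NULL.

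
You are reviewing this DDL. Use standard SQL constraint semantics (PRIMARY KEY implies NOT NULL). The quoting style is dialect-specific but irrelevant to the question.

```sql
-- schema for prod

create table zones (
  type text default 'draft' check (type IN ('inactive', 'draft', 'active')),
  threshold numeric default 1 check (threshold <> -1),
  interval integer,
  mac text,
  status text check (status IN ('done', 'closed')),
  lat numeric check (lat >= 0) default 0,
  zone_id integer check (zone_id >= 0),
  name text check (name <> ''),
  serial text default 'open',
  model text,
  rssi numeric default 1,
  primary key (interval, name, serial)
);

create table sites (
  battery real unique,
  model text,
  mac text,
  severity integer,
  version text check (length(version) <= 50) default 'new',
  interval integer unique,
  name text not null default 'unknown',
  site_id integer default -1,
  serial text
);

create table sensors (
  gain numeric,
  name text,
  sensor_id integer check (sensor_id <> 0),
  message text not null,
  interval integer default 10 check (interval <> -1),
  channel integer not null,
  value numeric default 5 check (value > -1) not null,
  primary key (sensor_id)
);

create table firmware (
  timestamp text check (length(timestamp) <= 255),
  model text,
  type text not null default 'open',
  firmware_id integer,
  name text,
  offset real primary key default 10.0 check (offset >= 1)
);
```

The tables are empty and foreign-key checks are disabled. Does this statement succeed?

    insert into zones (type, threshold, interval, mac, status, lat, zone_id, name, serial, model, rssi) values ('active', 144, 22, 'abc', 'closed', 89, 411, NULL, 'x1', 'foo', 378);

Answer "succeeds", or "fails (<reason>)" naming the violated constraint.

fails (NOT NULL on name)

name is explicitly set to NULL, but name is part of the PRIMARY KEY (implied NOT NULL).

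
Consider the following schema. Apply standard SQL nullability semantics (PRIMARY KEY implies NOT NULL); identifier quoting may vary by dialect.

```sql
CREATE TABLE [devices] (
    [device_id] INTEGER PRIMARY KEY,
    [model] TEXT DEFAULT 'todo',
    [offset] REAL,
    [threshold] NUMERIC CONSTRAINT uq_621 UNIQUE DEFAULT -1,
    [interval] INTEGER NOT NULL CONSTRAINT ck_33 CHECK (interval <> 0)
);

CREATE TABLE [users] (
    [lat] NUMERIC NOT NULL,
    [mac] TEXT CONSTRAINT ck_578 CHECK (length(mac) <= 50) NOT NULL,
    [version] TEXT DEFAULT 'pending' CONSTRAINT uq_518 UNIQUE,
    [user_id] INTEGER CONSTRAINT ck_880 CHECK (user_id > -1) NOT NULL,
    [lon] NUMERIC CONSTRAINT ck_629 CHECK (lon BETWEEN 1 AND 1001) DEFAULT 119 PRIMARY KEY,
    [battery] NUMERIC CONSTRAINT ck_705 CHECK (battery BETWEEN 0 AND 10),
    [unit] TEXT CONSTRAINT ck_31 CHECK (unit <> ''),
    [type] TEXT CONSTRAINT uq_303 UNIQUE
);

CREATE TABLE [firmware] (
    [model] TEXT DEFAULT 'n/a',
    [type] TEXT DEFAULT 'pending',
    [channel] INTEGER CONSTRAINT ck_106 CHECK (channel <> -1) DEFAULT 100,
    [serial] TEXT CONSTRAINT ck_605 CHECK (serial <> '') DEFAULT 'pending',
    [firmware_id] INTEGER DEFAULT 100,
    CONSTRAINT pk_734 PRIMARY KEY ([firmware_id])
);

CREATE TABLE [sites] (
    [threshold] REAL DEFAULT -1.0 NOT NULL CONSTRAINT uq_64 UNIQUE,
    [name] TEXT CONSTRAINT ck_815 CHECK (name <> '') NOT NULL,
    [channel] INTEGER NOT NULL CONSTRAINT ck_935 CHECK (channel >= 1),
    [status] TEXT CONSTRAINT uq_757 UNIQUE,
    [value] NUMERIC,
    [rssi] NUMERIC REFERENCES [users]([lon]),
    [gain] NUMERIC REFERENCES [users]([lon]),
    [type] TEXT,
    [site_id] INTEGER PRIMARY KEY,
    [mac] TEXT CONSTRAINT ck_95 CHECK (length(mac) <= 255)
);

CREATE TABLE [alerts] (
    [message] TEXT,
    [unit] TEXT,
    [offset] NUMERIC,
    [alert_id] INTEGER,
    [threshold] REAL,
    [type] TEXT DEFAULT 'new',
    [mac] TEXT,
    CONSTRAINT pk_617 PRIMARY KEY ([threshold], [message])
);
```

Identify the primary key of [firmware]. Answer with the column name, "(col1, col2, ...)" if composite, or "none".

firmware_id

firmware_id is declared PRIMARY KEY as a table-level PRIMARY KEY clause.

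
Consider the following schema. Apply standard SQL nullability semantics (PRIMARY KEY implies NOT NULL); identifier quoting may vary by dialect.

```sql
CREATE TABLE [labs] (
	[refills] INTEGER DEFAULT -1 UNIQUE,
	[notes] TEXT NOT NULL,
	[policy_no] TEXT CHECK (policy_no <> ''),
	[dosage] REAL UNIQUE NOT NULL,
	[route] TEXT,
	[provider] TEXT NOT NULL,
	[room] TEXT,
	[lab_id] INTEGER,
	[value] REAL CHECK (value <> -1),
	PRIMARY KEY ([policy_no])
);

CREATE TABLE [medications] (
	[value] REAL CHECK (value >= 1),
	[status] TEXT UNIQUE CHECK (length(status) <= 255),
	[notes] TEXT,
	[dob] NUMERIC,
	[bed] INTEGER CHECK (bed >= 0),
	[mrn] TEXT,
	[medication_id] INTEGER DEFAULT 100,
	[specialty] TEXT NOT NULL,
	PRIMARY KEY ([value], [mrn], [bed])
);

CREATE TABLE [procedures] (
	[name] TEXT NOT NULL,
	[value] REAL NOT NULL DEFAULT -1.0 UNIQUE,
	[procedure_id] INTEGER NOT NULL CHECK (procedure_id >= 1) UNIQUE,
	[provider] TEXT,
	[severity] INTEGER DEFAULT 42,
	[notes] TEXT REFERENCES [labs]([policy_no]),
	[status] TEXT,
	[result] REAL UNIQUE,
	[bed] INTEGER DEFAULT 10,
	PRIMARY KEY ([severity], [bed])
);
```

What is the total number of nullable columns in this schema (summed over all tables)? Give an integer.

13

labs: 5 nullable (refills, route, room, lab_id, value — PK (policy_no) and explicit NOT NULL columns excluded).
medications: 4 nullable (status, notes, dob, medication_id — PK (value, mrn, bed) and explicit NOT NULL columns excluded).
procedures: 4 nullable (provider, notes, status, result — PK (severity, bed) and explicit NOT NULL columns excluded).
Total: 5 + 4 + 4 = 13.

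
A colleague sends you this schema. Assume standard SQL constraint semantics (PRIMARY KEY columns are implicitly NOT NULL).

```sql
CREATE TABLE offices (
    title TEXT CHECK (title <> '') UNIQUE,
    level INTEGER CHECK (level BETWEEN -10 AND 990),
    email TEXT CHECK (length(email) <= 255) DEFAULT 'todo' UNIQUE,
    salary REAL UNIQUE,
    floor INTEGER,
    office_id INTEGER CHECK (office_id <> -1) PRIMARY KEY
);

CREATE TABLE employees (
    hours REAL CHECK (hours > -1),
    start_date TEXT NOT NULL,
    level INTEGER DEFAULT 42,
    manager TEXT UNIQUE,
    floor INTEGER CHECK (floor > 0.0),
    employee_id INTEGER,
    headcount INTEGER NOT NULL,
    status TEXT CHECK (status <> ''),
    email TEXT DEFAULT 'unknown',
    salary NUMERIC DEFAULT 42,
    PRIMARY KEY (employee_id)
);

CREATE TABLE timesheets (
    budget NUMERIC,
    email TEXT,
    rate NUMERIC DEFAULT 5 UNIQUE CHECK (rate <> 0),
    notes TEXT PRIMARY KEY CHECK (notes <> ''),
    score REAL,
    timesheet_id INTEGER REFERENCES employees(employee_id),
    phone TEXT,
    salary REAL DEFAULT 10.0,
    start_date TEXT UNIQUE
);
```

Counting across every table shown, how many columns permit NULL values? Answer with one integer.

offices: 5 nullable (title, level, email, salary, floor — PK (office_id) and explicit NOT NULL columns excluded).
employees: 7 nullable (hours, level, manager, floor, status, email, salary — PK (employee_id) and explicit NOT NULL columns excluded).
timesheets: 8 nullable (budget, email, rate, score, timesheet_id, phone, salary, start_date — PK (notes) and explicit NOT NULL columns excluded).
Total: 5 + 7 + 8 = 20.

20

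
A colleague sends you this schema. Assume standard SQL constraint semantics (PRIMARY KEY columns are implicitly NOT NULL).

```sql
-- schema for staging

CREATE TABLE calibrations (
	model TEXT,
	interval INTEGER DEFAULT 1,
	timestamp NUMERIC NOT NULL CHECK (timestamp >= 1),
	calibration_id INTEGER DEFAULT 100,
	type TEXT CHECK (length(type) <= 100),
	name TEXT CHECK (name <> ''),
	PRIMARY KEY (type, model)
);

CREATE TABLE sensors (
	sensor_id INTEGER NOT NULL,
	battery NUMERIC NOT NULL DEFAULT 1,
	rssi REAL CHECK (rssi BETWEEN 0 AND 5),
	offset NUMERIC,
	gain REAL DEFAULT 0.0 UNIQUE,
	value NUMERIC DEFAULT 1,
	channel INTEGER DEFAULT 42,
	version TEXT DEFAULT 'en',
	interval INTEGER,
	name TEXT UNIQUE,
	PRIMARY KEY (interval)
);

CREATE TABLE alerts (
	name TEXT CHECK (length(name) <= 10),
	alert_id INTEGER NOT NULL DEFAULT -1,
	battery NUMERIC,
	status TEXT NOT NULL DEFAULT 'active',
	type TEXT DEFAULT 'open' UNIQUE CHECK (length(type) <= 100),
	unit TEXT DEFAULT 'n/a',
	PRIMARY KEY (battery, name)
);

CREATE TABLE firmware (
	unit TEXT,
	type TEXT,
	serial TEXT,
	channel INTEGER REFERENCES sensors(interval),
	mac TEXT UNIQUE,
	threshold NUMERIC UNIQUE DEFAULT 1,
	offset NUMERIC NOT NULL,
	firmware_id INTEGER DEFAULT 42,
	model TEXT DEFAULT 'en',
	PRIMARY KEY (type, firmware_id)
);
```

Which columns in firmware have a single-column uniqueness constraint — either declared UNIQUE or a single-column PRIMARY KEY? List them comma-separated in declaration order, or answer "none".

mac, threshold

- unit: no UNIQUE or single-column PK constraint.
- type: part of a composite PRIMARY KEY — only the tuple is unique, not this column on its own.
- serial: no UNIQUE or single-column PK constraint.
- channel: no UNIQUE or single-column PK constraint.
- mac: declared UNIQUE → unique.
- threshold: declared UNIQUE → unique.
- offset: no UNIQUE or single-column PK constraint.
- firmware_id: part of a composite PRIMARY KEY — only the tuple is unique, not this column on its own.
- model: no UNIQUE or single-column PK constraint.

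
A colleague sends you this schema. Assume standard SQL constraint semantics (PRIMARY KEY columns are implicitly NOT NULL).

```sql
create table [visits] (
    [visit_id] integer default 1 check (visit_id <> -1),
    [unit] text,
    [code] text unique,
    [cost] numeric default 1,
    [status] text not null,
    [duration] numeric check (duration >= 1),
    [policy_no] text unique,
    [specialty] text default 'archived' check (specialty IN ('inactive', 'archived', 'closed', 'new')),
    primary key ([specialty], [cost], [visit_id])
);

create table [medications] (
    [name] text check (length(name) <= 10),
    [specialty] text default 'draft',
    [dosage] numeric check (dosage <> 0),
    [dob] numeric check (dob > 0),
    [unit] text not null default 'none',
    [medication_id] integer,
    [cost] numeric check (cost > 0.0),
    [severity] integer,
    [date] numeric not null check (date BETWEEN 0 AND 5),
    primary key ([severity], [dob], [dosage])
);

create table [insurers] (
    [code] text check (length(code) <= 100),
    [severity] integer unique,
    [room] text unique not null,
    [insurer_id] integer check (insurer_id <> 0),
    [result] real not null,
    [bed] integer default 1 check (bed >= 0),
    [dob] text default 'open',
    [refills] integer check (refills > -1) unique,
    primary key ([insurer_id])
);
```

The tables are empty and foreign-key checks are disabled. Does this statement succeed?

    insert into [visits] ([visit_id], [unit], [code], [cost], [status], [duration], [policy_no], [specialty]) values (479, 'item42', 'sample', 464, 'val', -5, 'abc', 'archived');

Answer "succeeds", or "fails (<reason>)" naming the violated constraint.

The value -5 for duration violates CHECK (duration >= 1).

fails (CHECK on duration)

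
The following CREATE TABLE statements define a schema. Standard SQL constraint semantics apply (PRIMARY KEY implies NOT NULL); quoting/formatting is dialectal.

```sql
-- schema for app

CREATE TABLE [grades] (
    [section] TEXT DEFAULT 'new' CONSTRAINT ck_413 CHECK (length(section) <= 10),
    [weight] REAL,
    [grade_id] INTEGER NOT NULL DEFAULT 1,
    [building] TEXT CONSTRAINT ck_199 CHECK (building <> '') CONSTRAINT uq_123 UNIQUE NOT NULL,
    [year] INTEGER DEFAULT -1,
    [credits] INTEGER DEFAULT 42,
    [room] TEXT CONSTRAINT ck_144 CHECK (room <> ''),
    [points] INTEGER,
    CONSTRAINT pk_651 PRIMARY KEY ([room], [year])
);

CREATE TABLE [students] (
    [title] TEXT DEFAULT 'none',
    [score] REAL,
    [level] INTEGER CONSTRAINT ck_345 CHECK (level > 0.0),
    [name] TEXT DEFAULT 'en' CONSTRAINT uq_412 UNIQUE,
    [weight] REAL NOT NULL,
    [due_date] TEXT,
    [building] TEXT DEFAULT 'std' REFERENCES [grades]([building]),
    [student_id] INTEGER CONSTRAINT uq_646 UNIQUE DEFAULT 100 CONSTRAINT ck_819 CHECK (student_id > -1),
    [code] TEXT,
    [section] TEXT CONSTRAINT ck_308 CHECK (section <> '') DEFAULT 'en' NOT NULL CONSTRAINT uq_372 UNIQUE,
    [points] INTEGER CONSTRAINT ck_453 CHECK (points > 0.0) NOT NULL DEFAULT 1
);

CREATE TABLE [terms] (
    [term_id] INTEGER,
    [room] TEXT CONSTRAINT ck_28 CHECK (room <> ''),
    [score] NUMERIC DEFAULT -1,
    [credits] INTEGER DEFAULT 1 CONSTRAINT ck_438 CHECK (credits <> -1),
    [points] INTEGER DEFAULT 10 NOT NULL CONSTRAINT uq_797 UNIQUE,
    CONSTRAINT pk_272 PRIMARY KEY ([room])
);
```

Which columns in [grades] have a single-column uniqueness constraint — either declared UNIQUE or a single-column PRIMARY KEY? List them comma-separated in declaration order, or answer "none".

building

- section: no UNIQUE or single-column PK constraint.
- weight: no UNIQUE or single-column PK constraint.
- grade_id: no UNIQUE or single-column PK constraint.
- building: declared UNIQUE → unique.
- year: part of a composite PRIMARY KEY — only the tuple is unique, not this column on its own.
- credits: no UNIQUE or single-column PK constraint.
- room: part of a composite PRIMARY KEY — only the tuple is unique, not this column on its own.
- points: no UNIQUE or single-column PK constraint.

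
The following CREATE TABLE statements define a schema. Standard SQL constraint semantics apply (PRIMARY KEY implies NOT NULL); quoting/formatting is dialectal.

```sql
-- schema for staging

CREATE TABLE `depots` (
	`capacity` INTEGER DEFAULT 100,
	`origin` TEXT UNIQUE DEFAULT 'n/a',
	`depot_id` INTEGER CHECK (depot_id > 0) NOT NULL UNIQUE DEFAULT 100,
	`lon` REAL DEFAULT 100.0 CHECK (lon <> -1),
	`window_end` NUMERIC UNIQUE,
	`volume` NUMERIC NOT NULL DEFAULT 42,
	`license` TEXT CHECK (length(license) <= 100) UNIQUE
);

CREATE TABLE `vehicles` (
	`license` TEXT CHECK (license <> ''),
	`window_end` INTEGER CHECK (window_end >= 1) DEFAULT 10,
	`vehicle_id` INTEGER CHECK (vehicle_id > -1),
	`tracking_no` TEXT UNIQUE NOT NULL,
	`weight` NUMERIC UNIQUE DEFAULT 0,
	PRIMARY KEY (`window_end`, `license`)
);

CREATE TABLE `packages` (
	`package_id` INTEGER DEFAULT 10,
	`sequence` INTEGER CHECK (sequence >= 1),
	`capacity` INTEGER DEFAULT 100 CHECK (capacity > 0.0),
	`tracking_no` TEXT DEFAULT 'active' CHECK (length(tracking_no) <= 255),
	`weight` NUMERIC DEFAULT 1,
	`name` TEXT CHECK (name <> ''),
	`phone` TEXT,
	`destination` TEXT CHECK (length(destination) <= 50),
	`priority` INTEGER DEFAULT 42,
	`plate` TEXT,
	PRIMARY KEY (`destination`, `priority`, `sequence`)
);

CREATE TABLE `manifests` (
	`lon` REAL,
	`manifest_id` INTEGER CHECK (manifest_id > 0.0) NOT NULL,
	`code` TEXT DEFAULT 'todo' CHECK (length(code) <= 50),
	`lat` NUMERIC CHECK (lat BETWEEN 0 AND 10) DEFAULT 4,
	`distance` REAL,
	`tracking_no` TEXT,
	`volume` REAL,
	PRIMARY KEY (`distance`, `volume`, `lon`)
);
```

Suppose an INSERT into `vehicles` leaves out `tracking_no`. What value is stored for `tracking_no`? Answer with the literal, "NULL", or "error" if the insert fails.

tracking_no has no DEFAULT clause.
Omitting it would insert NULL, but it is declared NOT NULL, so the INSERT fails.

error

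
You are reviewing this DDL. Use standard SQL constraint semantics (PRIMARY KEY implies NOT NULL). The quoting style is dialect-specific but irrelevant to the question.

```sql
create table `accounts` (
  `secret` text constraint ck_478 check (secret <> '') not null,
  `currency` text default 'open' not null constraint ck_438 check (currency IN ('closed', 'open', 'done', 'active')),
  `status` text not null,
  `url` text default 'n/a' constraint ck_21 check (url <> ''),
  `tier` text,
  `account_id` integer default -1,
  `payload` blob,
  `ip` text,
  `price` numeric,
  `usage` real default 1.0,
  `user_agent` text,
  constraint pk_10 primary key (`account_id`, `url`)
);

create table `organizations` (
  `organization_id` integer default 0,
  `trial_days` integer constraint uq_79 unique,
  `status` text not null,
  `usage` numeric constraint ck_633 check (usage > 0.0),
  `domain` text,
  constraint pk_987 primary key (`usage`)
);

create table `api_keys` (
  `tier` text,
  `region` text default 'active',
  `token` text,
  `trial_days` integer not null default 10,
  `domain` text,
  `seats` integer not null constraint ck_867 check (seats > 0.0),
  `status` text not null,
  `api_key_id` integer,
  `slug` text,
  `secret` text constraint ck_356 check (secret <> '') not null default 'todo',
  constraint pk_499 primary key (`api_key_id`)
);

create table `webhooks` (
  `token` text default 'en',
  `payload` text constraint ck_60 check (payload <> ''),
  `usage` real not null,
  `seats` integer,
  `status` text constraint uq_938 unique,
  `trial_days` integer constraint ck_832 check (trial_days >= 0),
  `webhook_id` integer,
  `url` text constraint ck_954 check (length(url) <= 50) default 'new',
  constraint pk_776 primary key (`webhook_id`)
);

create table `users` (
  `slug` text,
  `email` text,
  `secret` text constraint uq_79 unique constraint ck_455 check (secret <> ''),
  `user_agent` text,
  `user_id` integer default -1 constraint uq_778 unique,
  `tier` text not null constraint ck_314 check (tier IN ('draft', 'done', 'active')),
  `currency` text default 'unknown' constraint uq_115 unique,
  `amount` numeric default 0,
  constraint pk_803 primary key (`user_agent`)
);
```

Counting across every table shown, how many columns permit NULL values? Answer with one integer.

26

accounts: 6 nullable (tier, payload, ip, price, usage, user_agent — PK (account_id, url) and explicit NOT NULL columns excluded).
organizations: 3 nullable (organization_id, trial_days, domain — PK (usage) and explicit NOT NULL columns excluded).
api_keys: 5 nullable (tier, region, token, domain, slug — PK (api_key_id) and explicit NOT NULL columns excluded).
webhooks: 6 nullable (token, payload, seats, status, trial_days, url — PK (webhook_id) and explicit NOT NULL columns excluded).
users: 6 nullable (slug, email, secret, user_id, currency, amount — PK (user_agent) and explicit NOT NULL columns excluded).
Total: 6 + 3 + 5 + 6 + 6 = 26.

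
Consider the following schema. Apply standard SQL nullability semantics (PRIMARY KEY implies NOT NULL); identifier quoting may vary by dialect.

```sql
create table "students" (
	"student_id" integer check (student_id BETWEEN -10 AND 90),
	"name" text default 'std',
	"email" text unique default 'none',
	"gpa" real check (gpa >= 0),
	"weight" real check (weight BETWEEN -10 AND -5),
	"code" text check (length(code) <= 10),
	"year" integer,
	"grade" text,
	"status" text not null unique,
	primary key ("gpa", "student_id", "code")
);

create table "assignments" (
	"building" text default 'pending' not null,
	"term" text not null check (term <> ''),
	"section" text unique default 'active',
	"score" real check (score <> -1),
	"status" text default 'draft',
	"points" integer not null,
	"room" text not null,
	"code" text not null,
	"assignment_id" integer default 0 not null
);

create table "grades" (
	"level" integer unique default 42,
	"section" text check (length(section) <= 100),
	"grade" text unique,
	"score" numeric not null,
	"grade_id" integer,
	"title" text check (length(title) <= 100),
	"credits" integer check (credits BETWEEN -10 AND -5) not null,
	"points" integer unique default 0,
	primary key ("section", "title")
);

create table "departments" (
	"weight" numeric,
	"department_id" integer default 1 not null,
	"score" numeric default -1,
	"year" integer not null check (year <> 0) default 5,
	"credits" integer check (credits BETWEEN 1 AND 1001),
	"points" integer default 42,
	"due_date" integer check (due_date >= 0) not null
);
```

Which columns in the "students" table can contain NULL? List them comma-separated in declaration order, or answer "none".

name, email, weight, year, grade

- student_id: part of the PRIMARY KEY, which implies NOT NULL → not nullable.
- name: DEFAULT only fills an omitted column; an explicit NULL is still allowed → nullable.
- email: UNIQUE does not imply NOT NULL → nullable.
- gpa: part of the PRIMARY KEY, which implies NOT NULL → not nullable.
- weight: CHECK does not forbid NULL (a CHECK constraint passes when its expression is NULL) → nullable.
- code: part of the PRIMARY KEY, which implies NOT NULL → not nullable.
- year: no NOT NULL constraint applies → nullable.
- grade: no NOT NULL constraint applies → nullable.
- status: declared NOT NULL → not nullable.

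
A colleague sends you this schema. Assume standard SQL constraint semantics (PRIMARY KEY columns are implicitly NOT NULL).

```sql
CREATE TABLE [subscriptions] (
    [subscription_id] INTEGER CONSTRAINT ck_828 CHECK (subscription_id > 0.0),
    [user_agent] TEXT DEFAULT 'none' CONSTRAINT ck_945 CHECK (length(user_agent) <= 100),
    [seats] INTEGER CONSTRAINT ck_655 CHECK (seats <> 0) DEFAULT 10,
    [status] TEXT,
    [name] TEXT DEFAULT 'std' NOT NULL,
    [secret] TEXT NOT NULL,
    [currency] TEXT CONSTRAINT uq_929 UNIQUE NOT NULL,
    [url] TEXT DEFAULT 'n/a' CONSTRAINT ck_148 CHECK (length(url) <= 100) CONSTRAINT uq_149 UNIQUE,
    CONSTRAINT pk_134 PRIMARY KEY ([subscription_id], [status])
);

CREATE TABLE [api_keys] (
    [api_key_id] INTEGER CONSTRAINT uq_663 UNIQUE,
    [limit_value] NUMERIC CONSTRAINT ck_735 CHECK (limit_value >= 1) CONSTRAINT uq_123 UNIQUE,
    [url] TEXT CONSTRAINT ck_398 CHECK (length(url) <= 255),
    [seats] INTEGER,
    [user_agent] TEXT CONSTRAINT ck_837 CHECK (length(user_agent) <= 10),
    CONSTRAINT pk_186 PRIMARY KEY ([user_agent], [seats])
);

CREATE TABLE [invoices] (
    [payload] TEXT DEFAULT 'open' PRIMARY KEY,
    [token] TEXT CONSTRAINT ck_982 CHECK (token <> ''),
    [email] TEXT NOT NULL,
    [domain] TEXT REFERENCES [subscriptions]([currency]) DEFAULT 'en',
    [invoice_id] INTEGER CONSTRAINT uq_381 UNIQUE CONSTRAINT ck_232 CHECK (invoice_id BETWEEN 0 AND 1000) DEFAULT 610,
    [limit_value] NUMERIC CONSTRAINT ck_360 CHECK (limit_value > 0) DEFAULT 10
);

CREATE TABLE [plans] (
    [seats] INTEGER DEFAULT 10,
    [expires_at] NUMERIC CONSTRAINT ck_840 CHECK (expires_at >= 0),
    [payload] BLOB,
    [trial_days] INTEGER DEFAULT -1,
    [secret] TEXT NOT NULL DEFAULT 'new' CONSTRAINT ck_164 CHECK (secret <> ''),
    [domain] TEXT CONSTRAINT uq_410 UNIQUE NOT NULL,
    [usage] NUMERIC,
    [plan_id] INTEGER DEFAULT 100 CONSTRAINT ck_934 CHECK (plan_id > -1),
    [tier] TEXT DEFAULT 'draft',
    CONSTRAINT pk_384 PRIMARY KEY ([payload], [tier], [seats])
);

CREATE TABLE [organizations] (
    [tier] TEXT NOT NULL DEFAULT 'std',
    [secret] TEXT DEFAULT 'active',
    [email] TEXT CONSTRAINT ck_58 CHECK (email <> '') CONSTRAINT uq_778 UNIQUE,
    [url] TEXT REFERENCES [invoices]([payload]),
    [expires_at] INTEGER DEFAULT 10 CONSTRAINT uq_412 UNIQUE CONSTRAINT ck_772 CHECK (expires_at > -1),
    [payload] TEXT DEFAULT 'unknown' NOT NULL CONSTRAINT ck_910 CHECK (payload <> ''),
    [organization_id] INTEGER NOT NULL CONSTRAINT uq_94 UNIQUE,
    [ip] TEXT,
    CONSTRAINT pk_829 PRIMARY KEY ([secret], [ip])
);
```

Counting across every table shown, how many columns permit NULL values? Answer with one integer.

subscriptions: 3 nullable (user_agent, seats, url — PK (subscription_id, status) and explicit NOT NULL columns excluded).
api_keys: 3 nullable (api_key_id, limit_value, url — PK (user_agent, seats) and explicit NOT NULL columns excluded).
invoices: 4 nullable (token, domain, invoice_id, limit_value — PK (payload) and explicit NOT NULL columns excluded).
plans: 4 nullable (expires_at, trial_days, usage, plan_id — PK (payload, tier, seats) and explicit NOT NULL columns excluded).
organizations: 3 nullable (email, url, expires_at — PK (secret, ip) and explicit NOT NULL columns excluded).
Total: 3 + 3 + 4 + 4 + 3 = 17.

17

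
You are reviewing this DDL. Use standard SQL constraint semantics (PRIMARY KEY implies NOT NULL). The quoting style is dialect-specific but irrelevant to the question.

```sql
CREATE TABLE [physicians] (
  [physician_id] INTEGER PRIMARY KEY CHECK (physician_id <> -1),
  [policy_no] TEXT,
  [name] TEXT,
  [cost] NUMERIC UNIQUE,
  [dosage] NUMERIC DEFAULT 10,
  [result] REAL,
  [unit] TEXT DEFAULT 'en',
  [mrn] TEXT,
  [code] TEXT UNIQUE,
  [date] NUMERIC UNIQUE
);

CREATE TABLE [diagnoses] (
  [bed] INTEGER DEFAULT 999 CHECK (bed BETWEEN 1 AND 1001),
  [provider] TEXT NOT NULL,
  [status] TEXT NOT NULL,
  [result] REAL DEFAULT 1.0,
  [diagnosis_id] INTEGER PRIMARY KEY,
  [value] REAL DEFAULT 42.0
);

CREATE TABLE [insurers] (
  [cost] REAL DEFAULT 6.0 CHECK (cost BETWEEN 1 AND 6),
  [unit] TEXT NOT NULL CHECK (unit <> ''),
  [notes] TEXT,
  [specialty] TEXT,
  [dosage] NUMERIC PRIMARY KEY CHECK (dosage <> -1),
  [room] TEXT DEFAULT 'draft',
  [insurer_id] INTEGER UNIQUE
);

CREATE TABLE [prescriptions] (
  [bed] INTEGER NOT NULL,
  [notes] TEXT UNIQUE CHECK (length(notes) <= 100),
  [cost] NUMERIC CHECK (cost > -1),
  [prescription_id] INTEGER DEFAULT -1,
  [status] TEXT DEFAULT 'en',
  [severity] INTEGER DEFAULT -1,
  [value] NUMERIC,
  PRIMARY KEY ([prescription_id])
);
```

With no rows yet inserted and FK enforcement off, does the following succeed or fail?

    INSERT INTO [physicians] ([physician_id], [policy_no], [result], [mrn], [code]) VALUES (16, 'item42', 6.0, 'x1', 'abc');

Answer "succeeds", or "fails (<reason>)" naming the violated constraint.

succeeds

NOT NULL columns: physician_id is supplied.
CHECK constraints: 16 satisfies (physician_id <> -1).
No constraint is violated.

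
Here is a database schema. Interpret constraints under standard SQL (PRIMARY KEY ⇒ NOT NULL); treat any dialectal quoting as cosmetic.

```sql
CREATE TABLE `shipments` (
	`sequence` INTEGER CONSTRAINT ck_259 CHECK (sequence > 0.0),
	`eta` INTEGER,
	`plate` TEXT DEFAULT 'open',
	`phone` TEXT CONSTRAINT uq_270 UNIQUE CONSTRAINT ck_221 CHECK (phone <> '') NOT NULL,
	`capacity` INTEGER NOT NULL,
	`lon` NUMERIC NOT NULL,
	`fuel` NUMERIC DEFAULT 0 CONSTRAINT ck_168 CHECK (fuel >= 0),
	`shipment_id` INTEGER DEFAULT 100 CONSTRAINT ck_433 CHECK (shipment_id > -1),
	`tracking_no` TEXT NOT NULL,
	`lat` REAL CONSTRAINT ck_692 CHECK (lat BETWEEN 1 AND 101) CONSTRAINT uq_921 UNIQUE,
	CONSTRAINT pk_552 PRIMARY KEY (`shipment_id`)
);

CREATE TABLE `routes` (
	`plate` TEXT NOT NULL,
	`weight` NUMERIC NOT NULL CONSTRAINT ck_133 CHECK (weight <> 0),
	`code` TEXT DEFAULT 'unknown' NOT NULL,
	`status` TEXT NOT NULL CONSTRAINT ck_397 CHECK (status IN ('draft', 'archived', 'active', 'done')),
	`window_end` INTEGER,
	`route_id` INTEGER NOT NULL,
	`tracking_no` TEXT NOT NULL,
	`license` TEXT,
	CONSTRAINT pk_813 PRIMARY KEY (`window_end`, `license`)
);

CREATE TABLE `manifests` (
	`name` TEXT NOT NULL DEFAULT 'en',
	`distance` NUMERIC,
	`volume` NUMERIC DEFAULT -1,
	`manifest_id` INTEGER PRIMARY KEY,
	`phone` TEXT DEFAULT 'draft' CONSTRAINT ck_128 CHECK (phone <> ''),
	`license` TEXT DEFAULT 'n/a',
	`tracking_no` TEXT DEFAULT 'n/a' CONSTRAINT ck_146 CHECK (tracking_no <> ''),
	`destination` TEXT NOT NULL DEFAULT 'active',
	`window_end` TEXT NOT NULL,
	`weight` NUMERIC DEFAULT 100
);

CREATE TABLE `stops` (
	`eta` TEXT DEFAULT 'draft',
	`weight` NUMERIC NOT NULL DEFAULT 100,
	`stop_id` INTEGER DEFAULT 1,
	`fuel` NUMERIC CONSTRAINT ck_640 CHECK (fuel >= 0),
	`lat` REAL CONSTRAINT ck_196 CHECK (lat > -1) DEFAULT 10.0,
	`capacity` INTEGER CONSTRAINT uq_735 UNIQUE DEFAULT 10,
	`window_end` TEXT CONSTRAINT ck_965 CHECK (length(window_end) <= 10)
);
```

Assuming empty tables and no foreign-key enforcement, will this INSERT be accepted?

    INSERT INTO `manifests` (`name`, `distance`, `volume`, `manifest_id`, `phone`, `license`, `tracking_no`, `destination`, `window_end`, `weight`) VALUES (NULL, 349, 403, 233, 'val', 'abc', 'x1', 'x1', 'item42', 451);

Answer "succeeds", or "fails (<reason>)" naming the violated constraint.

fails (NOT NULL on name)

name is explicitly set to NULL, but name is declared NOT NULL.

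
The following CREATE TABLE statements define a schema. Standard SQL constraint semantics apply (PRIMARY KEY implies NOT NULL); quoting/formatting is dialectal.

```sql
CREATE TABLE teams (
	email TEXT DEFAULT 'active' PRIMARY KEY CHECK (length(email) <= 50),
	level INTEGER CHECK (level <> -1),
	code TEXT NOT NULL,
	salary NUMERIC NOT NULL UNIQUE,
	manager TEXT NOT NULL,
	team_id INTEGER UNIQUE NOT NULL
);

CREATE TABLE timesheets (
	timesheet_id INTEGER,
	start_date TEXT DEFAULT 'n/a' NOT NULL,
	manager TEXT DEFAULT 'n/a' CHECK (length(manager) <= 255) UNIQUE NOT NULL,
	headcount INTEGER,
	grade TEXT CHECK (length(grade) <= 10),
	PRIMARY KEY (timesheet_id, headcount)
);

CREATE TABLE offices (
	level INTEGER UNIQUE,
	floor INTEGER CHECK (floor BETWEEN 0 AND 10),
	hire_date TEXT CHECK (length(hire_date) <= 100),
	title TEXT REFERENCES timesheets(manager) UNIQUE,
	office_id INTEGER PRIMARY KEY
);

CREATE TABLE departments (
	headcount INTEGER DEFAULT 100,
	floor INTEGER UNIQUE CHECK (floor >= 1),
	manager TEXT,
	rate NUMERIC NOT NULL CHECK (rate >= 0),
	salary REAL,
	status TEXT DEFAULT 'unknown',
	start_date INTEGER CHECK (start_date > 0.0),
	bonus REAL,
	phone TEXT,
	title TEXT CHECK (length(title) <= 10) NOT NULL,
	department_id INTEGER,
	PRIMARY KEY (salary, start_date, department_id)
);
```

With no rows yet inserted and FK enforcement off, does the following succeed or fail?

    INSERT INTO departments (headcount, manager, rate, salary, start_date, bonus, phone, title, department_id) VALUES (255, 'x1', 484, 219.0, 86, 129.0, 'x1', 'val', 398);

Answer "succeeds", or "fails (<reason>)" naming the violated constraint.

NOT NULL columns: department_id is supplied; rate is supplied; salary is supplied; start_date is supplied; title is supplied.
CHECK constraints: 484 satisfies (rate >= 0); 86 satisfies (start_date > 0.0); 'val' satisfies (length(title) <= 10).
No constraint is violated.

succeeds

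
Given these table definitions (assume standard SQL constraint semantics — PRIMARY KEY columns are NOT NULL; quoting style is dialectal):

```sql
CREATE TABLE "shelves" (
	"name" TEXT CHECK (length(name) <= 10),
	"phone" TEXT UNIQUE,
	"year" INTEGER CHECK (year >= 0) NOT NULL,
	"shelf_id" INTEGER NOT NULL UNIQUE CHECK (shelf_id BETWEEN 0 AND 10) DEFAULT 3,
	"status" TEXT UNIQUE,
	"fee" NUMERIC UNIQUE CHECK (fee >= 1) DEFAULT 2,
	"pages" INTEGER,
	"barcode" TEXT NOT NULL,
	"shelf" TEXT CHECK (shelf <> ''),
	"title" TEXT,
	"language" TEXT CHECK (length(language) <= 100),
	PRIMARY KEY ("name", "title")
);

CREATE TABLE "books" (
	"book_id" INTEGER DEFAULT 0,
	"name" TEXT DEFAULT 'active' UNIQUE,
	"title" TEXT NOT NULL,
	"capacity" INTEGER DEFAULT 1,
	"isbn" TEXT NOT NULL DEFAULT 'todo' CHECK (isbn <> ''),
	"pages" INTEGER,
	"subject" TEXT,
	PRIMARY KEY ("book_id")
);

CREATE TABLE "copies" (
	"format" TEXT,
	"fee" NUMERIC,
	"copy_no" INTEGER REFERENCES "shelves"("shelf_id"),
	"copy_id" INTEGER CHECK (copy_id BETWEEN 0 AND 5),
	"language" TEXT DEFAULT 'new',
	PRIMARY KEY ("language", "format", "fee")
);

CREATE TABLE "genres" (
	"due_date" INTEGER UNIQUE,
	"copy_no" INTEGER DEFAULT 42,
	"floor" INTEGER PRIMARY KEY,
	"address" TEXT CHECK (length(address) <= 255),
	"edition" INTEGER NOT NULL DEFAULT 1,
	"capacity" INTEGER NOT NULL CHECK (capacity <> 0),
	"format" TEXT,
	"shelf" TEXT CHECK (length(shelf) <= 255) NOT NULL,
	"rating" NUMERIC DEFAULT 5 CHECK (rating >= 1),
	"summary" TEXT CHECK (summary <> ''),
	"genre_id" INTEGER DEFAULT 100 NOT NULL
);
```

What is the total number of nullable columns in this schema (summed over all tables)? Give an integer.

18

shelves: 6 nullable (phone, status, fee, pages, shelf, language — PK (name, title) and explicit NOT NULL columns excluded).
books: 4 nullable (name, capacity, pages, subject — PK (book_id) and explicit NOT NULL columns excluded).
copies: 2 nullable (copy_no, copy_id — PK (language, format, fee) and explicit NOT NULL columns excluded).
genres: 6 nullable (due_date, copy_no, address, format, rating, summary — PK (floor) and explicit NOT NULL columns excluded).
Total: 6 + 4 + 2 + 6 = 18.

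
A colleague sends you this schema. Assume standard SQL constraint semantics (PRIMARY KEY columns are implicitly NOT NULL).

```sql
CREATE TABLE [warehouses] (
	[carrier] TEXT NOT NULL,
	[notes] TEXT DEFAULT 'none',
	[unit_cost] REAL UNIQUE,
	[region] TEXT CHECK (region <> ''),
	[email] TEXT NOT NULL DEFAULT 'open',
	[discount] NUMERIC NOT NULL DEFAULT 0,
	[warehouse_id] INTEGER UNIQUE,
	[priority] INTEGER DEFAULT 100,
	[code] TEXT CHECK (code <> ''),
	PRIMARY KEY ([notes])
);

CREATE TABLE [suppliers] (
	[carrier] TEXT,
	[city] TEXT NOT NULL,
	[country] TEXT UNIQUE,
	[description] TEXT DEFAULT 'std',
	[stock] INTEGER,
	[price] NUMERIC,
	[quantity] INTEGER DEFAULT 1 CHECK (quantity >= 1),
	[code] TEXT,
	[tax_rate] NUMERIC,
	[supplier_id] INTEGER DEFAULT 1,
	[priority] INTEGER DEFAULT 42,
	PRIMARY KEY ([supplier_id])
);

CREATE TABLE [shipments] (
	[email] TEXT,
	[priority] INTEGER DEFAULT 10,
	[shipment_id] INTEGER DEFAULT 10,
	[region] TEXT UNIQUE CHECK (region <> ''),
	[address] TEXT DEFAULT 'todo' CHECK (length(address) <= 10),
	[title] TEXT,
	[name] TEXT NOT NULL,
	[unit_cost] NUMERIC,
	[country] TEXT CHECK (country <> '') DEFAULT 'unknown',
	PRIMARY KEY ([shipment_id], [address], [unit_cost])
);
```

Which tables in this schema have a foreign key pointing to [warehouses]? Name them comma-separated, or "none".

No REFERENCES clause anywhere in the schema names warehouses.

none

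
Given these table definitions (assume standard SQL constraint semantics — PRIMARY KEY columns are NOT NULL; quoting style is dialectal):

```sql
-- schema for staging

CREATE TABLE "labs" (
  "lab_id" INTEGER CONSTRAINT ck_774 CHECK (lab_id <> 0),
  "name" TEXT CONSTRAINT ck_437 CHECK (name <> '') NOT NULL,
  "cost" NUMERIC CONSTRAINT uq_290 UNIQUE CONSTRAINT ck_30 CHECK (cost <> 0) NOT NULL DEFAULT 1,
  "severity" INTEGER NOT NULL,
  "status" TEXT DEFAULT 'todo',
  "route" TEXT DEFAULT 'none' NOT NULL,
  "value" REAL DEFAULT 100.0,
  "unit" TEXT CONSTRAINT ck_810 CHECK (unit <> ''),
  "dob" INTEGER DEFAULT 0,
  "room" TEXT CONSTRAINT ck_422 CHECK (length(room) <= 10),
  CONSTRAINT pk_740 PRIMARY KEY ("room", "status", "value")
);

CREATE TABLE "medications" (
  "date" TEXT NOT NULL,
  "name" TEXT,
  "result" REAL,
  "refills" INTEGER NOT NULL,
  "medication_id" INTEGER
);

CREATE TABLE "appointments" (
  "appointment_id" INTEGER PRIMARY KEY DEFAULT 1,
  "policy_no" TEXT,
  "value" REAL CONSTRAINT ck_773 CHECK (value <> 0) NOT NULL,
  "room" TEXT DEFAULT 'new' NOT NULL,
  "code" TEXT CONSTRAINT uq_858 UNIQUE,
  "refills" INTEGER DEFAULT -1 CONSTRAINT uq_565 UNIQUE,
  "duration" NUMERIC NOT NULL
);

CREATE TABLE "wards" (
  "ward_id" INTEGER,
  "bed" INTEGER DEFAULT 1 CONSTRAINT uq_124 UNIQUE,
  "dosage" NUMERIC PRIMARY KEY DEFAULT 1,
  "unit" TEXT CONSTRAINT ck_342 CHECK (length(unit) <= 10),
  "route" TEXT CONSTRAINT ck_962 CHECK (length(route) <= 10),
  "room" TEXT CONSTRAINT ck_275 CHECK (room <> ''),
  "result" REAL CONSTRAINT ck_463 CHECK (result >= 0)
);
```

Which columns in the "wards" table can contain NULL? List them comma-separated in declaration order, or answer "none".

ward_id, bed, unit, route, room, result

- ward_id: no NOT NULL constraint applies → nullable.
- bed: UNIQUE does not imply NOT NULL → nullable.
- dosage: part of the PRIMARY KEY, which implies NOT NULL → not nullable.
- unit: CHECK does not forbid NULL (a CHECK constraint passes when its expression is NULL) → nullable.
- route: CHECK does not forbid NULL (a CHECK constraint passes when its expression is NULL) → nullable.
- room: CHECK does not forbid NULL (a CHECK constraint passes when its expression is NULL) → nullable.
- result: CHECK does not forbid NULL (a CHECK constraint passes when its expression is NULL) → nullable.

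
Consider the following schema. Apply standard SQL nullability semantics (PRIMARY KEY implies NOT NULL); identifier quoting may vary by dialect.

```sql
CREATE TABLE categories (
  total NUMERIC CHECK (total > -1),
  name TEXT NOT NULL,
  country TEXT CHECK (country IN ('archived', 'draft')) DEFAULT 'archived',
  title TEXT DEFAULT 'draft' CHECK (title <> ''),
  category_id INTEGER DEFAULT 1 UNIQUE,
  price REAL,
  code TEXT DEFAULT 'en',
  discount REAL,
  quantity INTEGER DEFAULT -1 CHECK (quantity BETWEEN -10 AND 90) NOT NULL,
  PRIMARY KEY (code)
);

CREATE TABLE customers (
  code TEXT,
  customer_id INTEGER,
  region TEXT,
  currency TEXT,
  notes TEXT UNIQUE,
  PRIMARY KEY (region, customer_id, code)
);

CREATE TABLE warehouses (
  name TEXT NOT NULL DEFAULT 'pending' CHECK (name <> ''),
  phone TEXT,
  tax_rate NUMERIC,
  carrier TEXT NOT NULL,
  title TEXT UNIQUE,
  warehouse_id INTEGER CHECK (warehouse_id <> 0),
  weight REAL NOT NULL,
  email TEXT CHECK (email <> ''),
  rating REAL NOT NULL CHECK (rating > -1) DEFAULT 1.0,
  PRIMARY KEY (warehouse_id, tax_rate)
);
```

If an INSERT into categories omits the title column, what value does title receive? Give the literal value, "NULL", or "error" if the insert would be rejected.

title has an explicit DEFAULT 'draft'.
When the column is omitted from an INSERT, that default is used.

'draft'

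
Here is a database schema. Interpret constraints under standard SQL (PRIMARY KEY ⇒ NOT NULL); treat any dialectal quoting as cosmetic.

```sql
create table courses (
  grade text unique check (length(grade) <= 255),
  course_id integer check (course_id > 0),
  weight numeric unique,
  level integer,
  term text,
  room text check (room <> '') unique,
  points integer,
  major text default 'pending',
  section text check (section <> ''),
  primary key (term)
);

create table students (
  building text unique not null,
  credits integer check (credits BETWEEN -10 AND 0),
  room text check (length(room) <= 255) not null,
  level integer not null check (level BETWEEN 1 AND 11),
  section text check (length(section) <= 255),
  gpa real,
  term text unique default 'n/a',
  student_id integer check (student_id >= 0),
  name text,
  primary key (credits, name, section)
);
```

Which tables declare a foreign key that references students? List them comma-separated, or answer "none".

none

No REFERENCES clause anywhere in the schema names students.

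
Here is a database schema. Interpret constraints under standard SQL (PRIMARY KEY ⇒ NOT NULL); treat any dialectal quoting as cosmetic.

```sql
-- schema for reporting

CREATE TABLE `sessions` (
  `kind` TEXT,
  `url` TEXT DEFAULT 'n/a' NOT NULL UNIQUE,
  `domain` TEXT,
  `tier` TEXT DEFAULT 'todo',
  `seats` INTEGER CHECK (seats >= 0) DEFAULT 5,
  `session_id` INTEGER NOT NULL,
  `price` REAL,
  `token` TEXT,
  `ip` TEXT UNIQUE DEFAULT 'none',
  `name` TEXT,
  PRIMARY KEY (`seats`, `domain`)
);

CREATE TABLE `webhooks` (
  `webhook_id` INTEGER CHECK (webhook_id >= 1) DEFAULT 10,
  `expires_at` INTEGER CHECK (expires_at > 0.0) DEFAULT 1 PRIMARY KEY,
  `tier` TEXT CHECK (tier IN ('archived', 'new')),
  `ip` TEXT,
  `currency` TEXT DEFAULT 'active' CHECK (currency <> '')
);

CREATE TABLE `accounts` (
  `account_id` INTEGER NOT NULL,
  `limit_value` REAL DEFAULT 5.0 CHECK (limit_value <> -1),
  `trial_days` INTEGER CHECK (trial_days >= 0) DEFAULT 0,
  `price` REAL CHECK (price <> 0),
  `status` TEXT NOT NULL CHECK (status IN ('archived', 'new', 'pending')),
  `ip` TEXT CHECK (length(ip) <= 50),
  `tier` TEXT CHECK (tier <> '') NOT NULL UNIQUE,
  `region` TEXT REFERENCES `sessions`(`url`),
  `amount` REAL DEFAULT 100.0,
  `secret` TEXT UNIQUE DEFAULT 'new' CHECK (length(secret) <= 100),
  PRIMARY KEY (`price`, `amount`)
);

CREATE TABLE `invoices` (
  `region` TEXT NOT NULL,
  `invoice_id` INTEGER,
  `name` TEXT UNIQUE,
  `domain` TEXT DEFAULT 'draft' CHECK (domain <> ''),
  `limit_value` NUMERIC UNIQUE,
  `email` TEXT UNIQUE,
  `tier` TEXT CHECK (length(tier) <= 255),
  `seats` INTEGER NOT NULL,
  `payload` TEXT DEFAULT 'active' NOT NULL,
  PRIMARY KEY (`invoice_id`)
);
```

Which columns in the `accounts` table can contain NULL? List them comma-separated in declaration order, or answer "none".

limit_value, trial_days, ip, region, secret

- account_id: declared NOT NULL → not nullable.
- limit_value: CHECK does not forbid NULL (a CHECK constraint passes when its expression is NULL) → nullable.
- trial_days: CHECK does not forbid NULL (a CHECK constraint passes when its expression is NULL) → nullable.
- price: part of the PRIMARY KEY, which implies NOT NULL → not nullable.
- status: declared NOT NULL → not nullable.
- ip: CHECK does not forbid NULL (a CHECK constraint passes when its expression is NULL) → nullable.
- tier: declared NOT NULL → not nullable.
- region: a foreign key column may be NULL unless separately constrained → nullable.
- amount: part of the PRIMARY KEY, which implies NOT NULL → not nullable.
- secret: CHECK does not forbid NULL (a CHECK constraint passes when its expression is NULL) → nullable.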